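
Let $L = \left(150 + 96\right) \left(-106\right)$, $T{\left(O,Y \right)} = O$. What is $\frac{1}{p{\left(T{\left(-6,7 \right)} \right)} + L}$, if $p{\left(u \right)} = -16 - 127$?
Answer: $- \frac{1}{26219} \approx -3.814 \cdot 10^{-5}$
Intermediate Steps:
$p{\left(u \right)} = -143$
$L = -26076$ ($L = 246 \left(-106\right) = -26076$)
$\frac{1}{p{\left(T{\left(-6,7 \right)} \right)} + L} = \frac{1}{-143 - 26076} = \frac{1}{-26219} = - \frac{1}{26219}$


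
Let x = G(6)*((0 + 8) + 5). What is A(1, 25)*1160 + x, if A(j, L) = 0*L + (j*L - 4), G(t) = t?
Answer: 24438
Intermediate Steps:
A(j, L) = -4 + L*j (A(j, L) = 0 + (L*j - 4) = 0 + (-4 + L*j) = -4 + L*j)
x = 78 (x = 6*((0 + 8) + 5) = 6*(8 + 5) = 6*13 = 78)
A(1, 25)*1160 + x = (-4 + 25*1)*1160 + 78 = (-4 + 25)*1160 + 78 = 21*1160 + 78 = 24360 + 78 = 24438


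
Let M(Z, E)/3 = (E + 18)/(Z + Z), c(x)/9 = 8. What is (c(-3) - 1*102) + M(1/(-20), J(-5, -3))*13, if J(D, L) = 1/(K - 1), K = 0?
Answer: -6660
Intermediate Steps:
c(x) = 72 (c(x) = 9*8 = 72)
J(D, L) = -1 (J(D, L) = 1/(0 - 1) = 1/(-1) = -1)
M(Z, E) = 3*(18 + E)/(2*Z) (M(Z, E) = 3*((E + 18)/(Z + Z)) = 3*((18 + E)/((2*Z))) = 3*((18 + E)*(1/(2*Z))) = 3*((18 + E)/(2*Z)) = 3*(18 + E)/(2*Z))
(c(-3) - 1*102) + M(1/(-20), J(-5, -3))*13 = (72 - 1*102) + (3*(18 - 1)/(2*(1/(-20))))*13 = (72 - 102) + ((3/2)*17/(-1/20))*13 = -30 + ((3/2)*(-20)*17)*13 = -30 - 510*13 = -30 - 6630 = -6660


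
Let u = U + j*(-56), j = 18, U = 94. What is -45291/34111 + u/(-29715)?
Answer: -187806373/144801195 ≈ -1.2970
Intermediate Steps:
u = -914 (u = 94 + 18*(-56) = 94 - 1008 = -914)
-45291/34111 + u/(-29715) = -45291/34111 - 914/(-29715) = -45291*1/34111 - 914*(-1/29715) = -45291/34111 + 914/29715 = -187806373/144801195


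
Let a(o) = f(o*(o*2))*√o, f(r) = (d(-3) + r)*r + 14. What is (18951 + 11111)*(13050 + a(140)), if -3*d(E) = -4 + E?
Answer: 392309100 + 277183330630808*√35/3 ≈ 5.4661e+14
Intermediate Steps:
d(E) = 4/3 - E/3 (d(E) = -(-4 + E)/3 = 4/3 - E/3)
f(r) = 14 + r*(7/3 + r) (f(r) = ((4/3 - ⅓*(-3)) + r)*r + 14 = ((4/3 + 1) + r)*r + 14 = (7/3 + r)*r + 14 = r*(7/3 + r) + 14 = 14 + r*(7/3 + r))
a(o) = √o*(14 + 4*o⁴ + 14*o²/3) (a(o) = (14 + (o*(o*2))² + 7*(o*(o*2))/3)*√o = (14 + (o*(2*o))² + 7*(o*(2*o))/3)*√o = (14 + (2*o²)² + 7*(2*o²)/3)*√o = (14 + 4*o⁴ + 14*o²/3)*√o = √o*(14 + 4*o⁴ + 14*o²/3))
(18951 + 11111)*(13050 + a(140)) = (18951 + 11111)*(13050 + √140*(14 + 4*140⁴ + (14/3)*140²)) = 30062*(13050 + (2*√35)*(14 + 4*384160000 + (14/3)*19600)) = 30062*(13050 + (2*√35)*(14 + 1536640000 + 274400/3)) = 30062*(13050 + (2*√35)*(4610194442/3)) = 30062*(13050 + 9220388884*√35/3) = 392309100 + 277183330630808*√35/3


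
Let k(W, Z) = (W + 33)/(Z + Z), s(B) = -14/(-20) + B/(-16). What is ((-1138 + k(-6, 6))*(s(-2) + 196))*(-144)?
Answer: 321903351/10 ≈ 3.2190e+7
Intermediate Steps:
s(B) = 7/10 - B/16 (s(B) = -14*(-1/20) + B*(-1/16) = 7/10 - B/16)
k(W, Z) = (33 + W)/(2*Z) (k(W, Z) = (33 + W)/((2*Z)) = (33 + W)*(1/(2*Z)) = (33 + W)/(2*Z))
((-1138 + k(-6, 6))*(s(-2) + 196))*(-144) = ((-1138 + (½)*(33 - 6)/6)*((7/10 - 1/16*(-2)) + 196))*(-144) = ((-1138 + (½)*(⅙)*27)*((7/10 + ⅛) + 196))*(-144) = ((-1138 + 9/4)*(33/40 + 196))*(-144) = -4543/4*7873/40*(-144) = -35767039/160*(-144) = 321903351/10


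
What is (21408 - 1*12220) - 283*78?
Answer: -12886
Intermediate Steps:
(21408 - 1*12220) - 283*78 = (21408 - 12220) - 1*22074 = 9188 - 22074 = -12886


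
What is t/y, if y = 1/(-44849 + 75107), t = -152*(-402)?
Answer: 1848884832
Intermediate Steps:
t = 61104
y = 1/30258 ≈ 3.3049e-5
t/y = 61104/(1/30258) = 61104*30258 = 1848884832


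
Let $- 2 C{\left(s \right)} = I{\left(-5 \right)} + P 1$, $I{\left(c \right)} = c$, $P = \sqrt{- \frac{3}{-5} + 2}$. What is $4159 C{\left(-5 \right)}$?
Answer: $\frac{20795}{2} - \frac{4159 \sqrt{65}}{10} \approx 7044.4$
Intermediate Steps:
$P = \frac{\sqrt{65}}{5}$ ($P = \sqrt{\left(-3\right) \left(- \frac{1}{5}\right) + 2} = \sqrt{\frac{3}{5} + 2} = \sqrt{\frac{13}{5}} = \frac{\sqrt{65}}{5} \approx 1.6125$)
$C{\left(s \right)} = \frac{5}{2} - \frac{\sqrt{65}}{10}$ ($C{\left(s \right)} = - \frac{-5 + \frac{\sqrt{65}}{5} \cdot 1}{2} = - \frac{-5 + \frac{\sqrt{65}}{5}}{2} = \frac{5}{2} - \frac{\sqrt{65}}{10}$)
$4159 C{\left(-5 \right)} = 4159 \left(\frac{5}{2} - \frac{\sqrt{65}}{10}\right) = \frac{20795}{2} - \frac{4159 \sqrt{65}}{10}$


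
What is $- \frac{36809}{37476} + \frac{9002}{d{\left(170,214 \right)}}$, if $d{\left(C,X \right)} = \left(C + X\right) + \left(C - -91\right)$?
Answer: $\frac{104539049}{8057340} \approx 12.974$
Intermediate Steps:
$d{\left(C,X \right)} = 91 + X + 2 C$ ($d{\left(C,X \right)} = \left(C + X\right) + \left(C + 91\right) = \left(C + X\right) + \left(91 + C\right) = 91 + X + 2 C$)
$- \frac{36809}{37476} + \frac{9002}{d{\left(170,214 \right)}} = - \frac{36809}{37476} + \frac{9002}{91 + 214 + 2 \cdot 170} = \left(-36809\right) \frac{1}{37476} + \frac{9002}{91 + 214 + 340} = - \frac{36809}{37476} + \frac{9002}{645} = \frac{104539049}{8057340}$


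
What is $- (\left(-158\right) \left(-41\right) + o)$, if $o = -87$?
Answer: $-6391$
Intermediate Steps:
$- (\left(-158\right) \left(-41\right) + o) = - (\left(-158\right) \left(-41\right) - 87) = - (6478 - 87) = \left(-1\right) 6391 = -6391$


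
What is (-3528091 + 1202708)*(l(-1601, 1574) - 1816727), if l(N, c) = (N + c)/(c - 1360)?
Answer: 904061484213715/214 ≈ 4.2246e+12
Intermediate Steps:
l(N, c) = (N + c)/(-1360 + c)
(-3528091 + 1202708)*(l(-1601, 1574) - 1816727) = (-3528091 + 1202708)*((-1601 + 1574)/(-1360 + 1574) - 1816727) = -2325383*(-27/214 - 1816727) = -2325383*(-388779605/214) = 904061484213715/214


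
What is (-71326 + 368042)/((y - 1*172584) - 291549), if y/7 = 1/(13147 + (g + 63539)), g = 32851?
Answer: -16250690246/25419868207 ≈ -0.63929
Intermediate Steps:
y = 7/109537 (y = 7/(13147 + (32851 + 63539)) = 7/(13147 + 96390) = 7/109537 ≈ 6.3905e-5)
(-71326 + 368042)/((y - 1*172584) - 291549) = (-71326 + 368042)/((7/109537 - 1*172584) - 291549) = 296716/((7/109537 - 172584) - 291549) = 296716/(-18904333601/109537 - 291549) = 296716/(-50839736414/109537) = 296716*(-109537/50839736414) = -16250690246/25419868207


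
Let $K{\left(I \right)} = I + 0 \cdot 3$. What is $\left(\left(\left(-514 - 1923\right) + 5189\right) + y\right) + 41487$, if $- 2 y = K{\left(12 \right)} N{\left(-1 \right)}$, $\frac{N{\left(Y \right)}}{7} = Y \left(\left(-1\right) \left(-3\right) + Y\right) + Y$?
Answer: $44365$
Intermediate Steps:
$N{\left(Y \right)} = 7 Y + 7 Y \left(3 + Y\right)$ ($N{\left(Y \right)} = 7 \left(Y \left(\left(-1\right) \left(-3\right) + Y\right) + Y\right) = 7 \left(Y \left(3 + Y\right) + Y\right) = 7 \left(Y + Y \left(3 + Y\right)\right) = 7 Y + 7 Y \left(3 + Y\right)$)
$K{\left(I \right)} = I$ ($K{\left(I \right)} = I + 0 = I$)
$y = 126$ ($y = - \frac{12 \cdot 7 \left(-1\right) \left(4 - 1\right)}{2} = - \frac{12 \cdot 7 \left(-1\right) 3}{2} = - \frac{12 \left(-21\right)}{2} = \left(- \frac{1}{2}\right) \left(-252\right) = 126$)
$\left(\left(\left(-514 - 1923\right) + 5189\right) + y\right) + 41487 = \left(\left(\left(-514 - 1923\right) + 5189\right) + 126\right) + 41487 = \left(\left(-2437 + 5189\right) + 126\right) + 41487 = \left(2752 + 126\right) + 41487 = 2878 + 41487 = 44365$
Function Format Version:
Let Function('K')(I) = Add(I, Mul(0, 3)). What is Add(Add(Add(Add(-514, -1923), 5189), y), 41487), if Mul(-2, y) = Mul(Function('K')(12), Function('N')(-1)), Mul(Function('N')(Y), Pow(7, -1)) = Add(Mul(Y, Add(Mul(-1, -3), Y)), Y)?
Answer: 44365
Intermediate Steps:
Function('N')(Y) = Add(Mul(7, Y), Mul(7, Y, Add(3, Y))) (Function('N')(Y) = Mul(7, Add(Mul(Y, Add(Mul(-1, -3), Y)), Y)) = Mul(7, Add(Mul(Y, Add(3, Y)), Y)) = Mul(7, Add(Y, Mul(Y, Add(3, Y)))) = Add(Mul(7, Y), Mul(7, Y, Add(3, Y))))
Function('K')(I) = I (Function('K')(I) = Add(I, 0) = I)
y = 126 (y = Mul(Rational(-1, 2), Mul(12, Mul(7, -1, Add(4, -1)))) = Mul(Rational(-1, 2), Mul(12, Mul(7, -1, 3))) = Mul(Rational(-1, 2), Mul(12, -21)) = Mul(Rational(-1, 2), -252) = 126)
Add(Add(Add(Add(-514, -1923), 5189), y), 41487) = Add(Add(Add(Add(-514, -1923), 5189), 126), 41487) = Add(Add(Add(-2437, 5189), 126), 41487) = Add(Add(2752, 126), 41487) = Add(2878, 41487) = 44365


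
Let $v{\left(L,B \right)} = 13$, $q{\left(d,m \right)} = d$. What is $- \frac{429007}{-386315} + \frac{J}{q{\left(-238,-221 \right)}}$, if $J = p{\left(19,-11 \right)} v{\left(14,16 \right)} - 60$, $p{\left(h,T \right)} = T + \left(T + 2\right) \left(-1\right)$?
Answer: $\frac{67663378}{45971485} \approx 1.4719$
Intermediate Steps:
$p{\left(h,T \right)} = -2$ ($p{\left(h,T \right)} = T + \left(2 + T\right) \left(-1\right) = T - \left(2 + T\right) = -2$)
$J = -86$ ($J = \left(-2\right) 13 - 60 = -26 - 60 = -86$)
$- \frac{429007}{-386315} + \frac{J}{q{\left(-238,-221 \right)}} = - \frac{429007}{-386315} - \frac{86}{-238} = \left(-429007\right) \left(- \frac{1}{386315}\right) - - \frac{43}{119} = \frac{429007}{386315} + \frac{43}{119} = \frac{67663378}{45971485}$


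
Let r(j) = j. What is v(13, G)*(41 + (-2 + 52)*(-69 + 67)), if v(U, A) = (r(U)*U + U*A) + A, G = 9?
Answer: -17405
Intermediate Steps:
v(U, A) = A + U² + A*U (v(U, A) = (U*U + U*A) + A = (U² + A*U) + A = A + U² + A*U)
v(13, G)*(41 + (-2 + 52)*(-69 + 67)) = (9 + 13² + 9*13)*(41 + (-2 + 52)*(-69 + 67)) = (9 + 169 + 117)*(41 + 50*(-2)) = 295*(41 - 100) = 295*(-59) = -17405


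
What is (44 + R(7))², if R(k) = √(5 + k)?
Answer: 1948 + 176*√3 ≈ 2252.8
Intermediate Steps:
(44 + R(7))² = (44 + √(5 + 7))² = (44 + √12)² = (44 + 2*√3)²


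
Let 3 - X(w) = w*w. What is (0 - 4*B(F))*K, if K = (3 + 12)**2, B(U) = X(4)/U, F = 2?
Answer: 5850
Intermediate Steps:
X(w) = 3 - w**2 (X(w) = 3 - w*w = 3 - w**2)
B(U) = -13/U (B(U) = (3 - 1*4**2)/U = (3 - 1*16)/U = (3 - 16)/U = -13/U)
K = 225 (K = 15**2 = 225)
(0 - 4*B(F))*K = (0 - (-52)/2)*225 = (0 - 4*(-13/2))*225 = (0 + 26)*225 = 26*225 = 5850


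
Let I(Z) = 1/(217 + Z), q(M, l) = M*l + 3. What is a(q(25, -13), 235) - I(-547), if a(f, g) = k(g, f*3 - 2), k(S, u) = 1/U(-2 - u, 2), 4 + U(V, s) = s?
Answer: -82/165 ≈ -0.49697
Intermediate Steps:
q(M, l) = 3 + M*l
U(V, s) = -4 + s
k(S, u) = -½ (k(S, u) = 1/(-4 + 2) = 1/(-2) = -½)
a(f, g) = -½
a(q(25, -13), 235) - I(-547) = -½ - 1/(217 - 547) = -½ - 1/(-330) = -½ - 1*(-1/330) = -½ + 1/330 = -82/165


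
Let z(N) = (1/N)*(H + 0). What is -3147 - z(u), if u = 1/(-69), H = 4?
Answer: -2871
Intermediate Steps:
u = -1/69 ≈ -0.014493
z(N) = 4/N (z(N) = (1/N)*(4 + 0) = 4/N)
-3147 - z(u) = -3147 - 4/(-1/69) = -3147 - 4*(-69) = -3147 - 1*(-276) = -3147 + 276 = -2871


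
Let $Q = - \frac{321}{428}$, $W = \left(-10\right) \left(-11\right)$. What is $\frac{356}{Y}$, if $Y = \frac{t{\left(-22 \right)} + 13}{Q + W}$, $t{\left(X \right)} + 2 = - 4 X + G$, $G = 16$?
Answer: $\frac{1691}{5} \approx 338.2$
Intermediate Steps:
$W = 110$
$Q = - \frac{3}{4}$ ($Q = \left(-321\right) \frac{1}{428} = - \frac{3}{4} \approx -0.75$)
$t{\left(X \right)} = 14 - 4 X$ ($t{\left(X \right)} = -2 - \left(-16 + 4 X\right) = 14 - 4 X$)
$Y = \frac{20}{19}$ ($Y = \frac{\left(14 - -88\right) + 13}{- \frac{3}{4} + 110} = \frac{\left(14 + 88\right) + 13}{\frac{437}{4}} = \left(102 + 13\right) \frac{4}{437} = 115 \cdot \frac{4}{437} = \frac{20}{19} \approx 1.0526$)
$\frac{356}{Y} = \frac{356}{\frac{20}{19}} = 356 \cdot \frac{19}{20} = \frac{1691}{5}$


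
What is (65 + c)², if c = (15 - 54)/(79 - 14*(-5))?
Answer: 93045316/22201 ≈ 4191.0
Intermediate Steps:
c = -39/149 (c = -39/(79 + 70) = -39/149 ≈ -0.26174)
(65 + c)² = (65 - 39/149)² = (9646/149)² = 93045316/22201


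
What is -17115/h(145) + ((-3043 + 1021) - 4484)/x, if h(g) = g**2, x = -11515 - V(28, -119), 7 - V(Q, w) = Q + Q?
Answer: -5945194/24107265 ≈ -0.24661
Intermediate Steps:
V(Q, w) = 7 - 2*Q (V(Q, w) = 7 - (Q + Q) = 7 - 2*Q)
x = -11466 (x = -11515 - (7 - 2*28) = -11515 - (7 - 56) = -11515 - 1*(-49) = -11515 + 49 = -11466)
-17115/h(145) + ((-3043 + 1021) - 4484)/x = -17115/(145**2) + ((-3043 + 1021) - 4484)/(-11466) = -17115/21025 + (-2022 - 4484)*(-1/11466) = -17115*1/21025 - 6506*(-1/11466) = -3423/4205 + 3253/5733 = -5945194/24107265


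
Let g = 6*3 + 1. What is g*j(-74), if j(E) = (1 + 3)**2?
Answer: 304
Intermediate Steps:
j(E) = 16 (j(E) = 4**2 = 16)
g = 19 (g = 18 + 1 = 19)
g*j(-74) = 19*16 = 304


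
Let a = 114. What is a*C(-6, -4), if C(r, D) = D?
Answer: -456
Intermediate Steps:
a*C(-6, -4) = 114*(-4) = -456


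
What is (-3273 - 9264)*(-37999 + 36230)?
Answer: 22177953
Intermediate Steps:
(-3273 - 9264)*(-37999 + 36230) = -12537*(-1769) = 22177953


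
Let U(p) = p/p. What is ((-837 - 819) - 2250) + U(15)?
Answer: -3905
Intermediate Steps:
U(p) = 1
((-837 - 819) - 2250) + U(15) = ((-837 - 819) - 2250) + 1 = (-1656 - 2250) + 1 = -3906 + 1 = -3905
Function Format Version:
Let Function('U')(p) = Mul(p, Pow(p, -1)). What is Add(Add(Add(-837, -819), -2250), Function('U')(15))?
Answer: -3905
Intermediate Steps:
Function('U')(p) = 1
Add(Add(Add(-837, -819), -2250), Function('U')(15)) = Add(Add(Add(-837, -819), -2250), 1) = Add(Add(-1656, -2250), 1) = Add(-3906, 1) = -3905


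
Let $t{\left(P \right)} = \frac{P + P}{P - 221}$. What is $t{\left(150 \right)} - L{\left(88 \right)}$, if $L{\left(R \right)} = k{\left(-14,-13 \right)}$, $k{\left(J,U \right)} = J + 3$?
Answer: $\frac{481}{71} \approx 6.7747$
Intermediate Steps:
$t{\left(P \right)} = \frac{2 P}{-221 + P}$
$k{\left(J,U \right)} = 3 + J$
$L{\left(R \right)} = -11$ ($L{\left(R \right)} = 3 - 14 = -11$)
$t{\left(150 \right)} - L{\left(88 \right)} = 2 \cdot 150 \frac{1}{-221 + 150} - -11 = 2 \cdot 150 \frac{1}{-71} + 11 = 2 \cdot 150 \left(- \frac{1}{71}\right) + 11 = - \frac{300}{71} + 11 = \frac{481}{71}$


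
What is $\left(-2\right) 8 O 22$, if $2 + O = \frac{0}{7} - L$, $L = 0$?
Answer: $704$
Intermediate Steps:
$O = -2$ ($O = -2 + \left(\frac{0}{7} - 0\right) = -2 + \left(0 \cdot \frac{1}{7} + 0\right) = -2 + \left(0 + 0\right) = -2 + 0 = -2$)
$\left(-2\right) 8 O 22 = \left(-2\right) 8 \left(-2\right) 22 = \left(-16\right) \left(-2\right) 22 = 32 \cdot 22 = 704$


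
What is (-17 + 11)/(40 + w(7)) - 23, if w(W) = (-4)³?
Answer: -91/4 ≈ -22.750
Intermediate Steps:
w(W) = -64
(-17 + 11)/(40 + w(7)) - 23 = (-17 + 11)/(40 - 64) - 23 = -6/(-24) - 23 = -6*(-1/24) - 23 = ¼ - 23 = -91/4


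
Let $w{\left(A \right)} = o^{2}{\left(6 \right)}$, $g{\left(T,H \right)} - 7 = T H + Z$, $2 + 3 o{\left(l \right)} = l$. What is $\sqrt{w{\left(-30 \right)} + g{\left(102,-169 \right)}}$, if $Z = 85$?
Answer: $\frac{i \sqrt{154298}}{3} \approx 130.94 i$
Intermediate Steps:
$o{\left(l \right)} = - \frac{2}{3} + \frac{l}{3}$
$g{\left(T,H \right)} = 92 + H T$ ($g{\left(T,H \right)} = 7 + \left(T H + 85\right) = 7 + \left(H T + 85\right) = 7 + \left(85 + H T\right) = 92 + H T$)
$w{\left(A \right)} = \frac{16}{9}$ ($w{\left(A \right)} = \left(- \frac{2}{3} + \frac{1}{3} \cdot 6\right)^{2} = \left(- \frac{2}{3} + 2\right)^{2} = \left(\frac{4}{3}\right)^{2} = \frac{16}{9}$)
$\sqrt{w{\left(-30 \right)} + g{\left(102,-169 \right)}} = \sqrt{\frac{16}{9} + \left(92 - 17238\right)} = \sqrt{\frac{16}{9} - 17146} = \sqrt{- \frac{154298}{9}} = \frac{i \sqrt{154298}}{3}$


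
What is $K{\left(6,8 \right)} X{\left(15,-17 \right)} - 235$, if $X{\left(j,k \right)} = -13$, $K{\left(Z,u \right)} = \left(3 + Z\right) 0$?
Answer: $-235$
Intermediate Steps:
$K{\left(Z,u \right)} = 0$
$K{\left(6,8 \right)} X{\left(15,-17 \right)} - 235 = 0 \left(-13\right) - 235 = 0 - 235 = -235$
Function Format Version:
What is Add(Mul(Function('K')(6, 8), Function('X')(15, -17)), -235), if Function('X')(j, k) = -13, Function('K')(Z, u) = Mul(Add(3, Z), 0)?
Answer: -235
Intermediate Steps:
Function('K')(Z, u) = 0
Add(Mul(Function('K')(6, 8), Function('X')(15, -17)), -235) = Add(Mul(0, -13), -235) = Add(0, -235) = -235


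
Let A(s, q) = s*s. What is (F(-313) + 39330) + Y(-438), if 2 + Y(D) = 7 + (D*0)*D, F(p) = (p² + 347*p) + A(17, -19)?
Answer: 28982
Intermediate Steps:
A(s, q) = s²
F(p) = 289 + p² + 347*p (F(p) = (p² + 347*p) + 17² = (p² + 347*p) + 289 = 289 + p² + 347*p)
Y(D) = 5 (Y(D) = -2 + (7 + (D*0)*D) = -2 + (7 + 0*D) = -2 + (7 + 0) = -2 + 7 = 5)
(F(-313) + 39330) + Y(-438) = ((289 + (-313)² + 347*(-313)) + 39330) + 5 = ((289 + 97969 - 108611) + 39330) + 5 = (-10353 + 39330) + 5 = 28977 + 5 = 28982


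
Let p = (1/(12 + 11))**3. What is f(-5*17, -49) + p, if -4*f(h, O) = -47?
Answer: 571853/48668 ≈ 11.750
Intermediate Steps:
f(h, O) = 47/4 (f(h, O) = -1/4*(-47) = 47/4)
p = 1/12167 (p = (1/23)**3 = 1/12167 ≈ 8.2190e-5)
f(-5*17, -49) + p = 47/4 + 1/12167 = 571853/48668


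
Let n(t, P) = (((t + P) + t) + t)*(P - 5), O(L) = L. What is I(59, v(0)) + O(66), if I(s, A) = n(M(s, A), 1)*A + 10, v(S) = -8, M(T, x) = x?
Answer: -660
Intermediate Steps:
n(t, P) = (-5 + P)*(P + 3*t) (n(t, P) = (((P + t) + t) + t)*(-5 + P) = ((P + 2*t) + t)*(-5 + P) = (P + 3*t)*(-5 + P) = (-5 + P)*(P + 3*t))
I(s, A) = 10 + A*(-4 - 12*A) (I(s, A) = (1² - 15*A - 5*1 + 3*1*A)*A + 10 = (1 - 15*A - 5 + 3*A)*A + 10 = (-4 - 12*A)*A + 10 = A*(-4 - 12*A) + 10 = 10 + A*(-4 - 12*A))
I(59, v(0)) + O(66) = (10 - 12*(-8)² - 4*(-8)) + 66 = (10 - 12*64 + 32) + 66 = (10 - 768 + 32) + 66 = -726 + 66 = -660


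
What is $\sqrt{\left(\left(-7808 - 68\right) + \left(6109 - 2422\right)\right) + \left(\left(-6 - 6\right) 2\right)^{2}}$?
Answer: $i \sqrt{3613} \approx 60.108 i$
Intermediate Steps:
$\sqrt{\left(\left(-7808 - 68\right) + \left(6109 - 2422\right)\right) + \left(\left(-6 - 6\right) 2\right)^{2}} = \sqrt{\left(-7876 + \left(6109 - 2422\right)\right) + \left(\left(-12\right) 2\right)^{2}} = \sqrt{\left(-7876 + 3687\right) + \left(-24\right)^{2}} = \sqrt{-4189 + 576} = \sqrt{-3613} = i \sqrt{3613}$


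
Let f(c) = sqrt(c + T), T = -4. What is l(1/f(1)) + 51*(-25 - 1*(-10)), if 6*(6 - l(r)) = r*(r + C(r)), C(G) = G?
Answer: -6830/9 ≈ -758.89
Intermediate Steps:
f(c) = sqrt(-4 + c) (f(c) = sqrt(c - 4) = sqrt(-4 + c))
l(r) = 6 - r**2/3 (l(r) = 6 - r*(r + r)/6 = 6 - r*2*r/6 = 6 - r**2/3)
l(1/f(1)) + 51*(-25 - 1*(-10)) = (6 - 1/(3*(-4 + 1))) + 51*(-25 - 1*(-10)) = (6 - (1/(sqrt(-3)))**2/3) + 51*(-25 + 10) = (6 - (1/(I*sqrt(3)))**2/3) + 51*(-15) = (6 - (-I*sqrt(3)/3)**2/3) - 765 = (6 - 1/3*(-1/3)) - 765 = (6 + 1/9) - 765 = 55/9 - 765 = -6830/9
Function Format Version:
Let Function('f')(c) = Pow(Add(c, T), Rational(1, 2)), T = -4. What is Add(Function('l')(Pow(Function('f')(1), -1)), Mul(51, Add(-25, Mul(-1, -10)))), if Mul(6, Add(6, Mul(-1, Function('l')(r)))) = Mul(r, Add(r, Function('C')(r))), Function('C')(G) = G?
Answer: Rational(-6830, 9) ≈ -758.89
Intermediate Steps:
Function('f')(c) = Pow(Add(-4, c), Rational(1, 2)) (Function('f')(c) = Pow(Add(c, -4), Rational(1, 2)) = Pow(Add(-4, c), Rational(1, 2)))
Function('l')(r) = Add(6, Mul(Rational(-1, 3), Pow(r, 2))) (Function('l')(r) = Add(6, Mul(Rational(-1, 6), Mul(r, Add(r, r)))) = Add(6, Mul(Rational(-1, 6), Mul(r, Mul(2, r)))) = Add(6, Mul(Rational(-1, 6), Mul(2, Pow(r, 2)))) = Add(6, Mul(Rational(-1, 3), Pow(r, 2))))
Add(Function('l')(Pow(Function('f')(1), -1)), Mul(51, Add(-25, Mul(-1, -10)))) = Add(Add(6, Mul(Rational(-1, 3), Pow(Pow(Pow(Add(-4, 1), Rational(1, 2)), -1), 2))), Mul(51, Add(-25, Mul(-1, -10)))) = Add(Add(6, Mul(Rational(-1, 3), Pow(Pow(Pow(-3, Rational(1, 2)), -1), 2))), Mul(51, Add(-25, 10))) = Add(Add(6, Mul(Rational(-1, 3), Pow(Pow(Mul(I, Pow(3, Rational(1, 2))), -1), 2))), Mul(51, -15)) = Add(Add(6, Mul(Rational(-1, 3), Pow(Mul(Rational(-1, 3), I, Pow(3, Rational(1, 2))), 2))), -765) = Add(Add(6, Mul(Rational(-1, 3), Rational(-1, 3))), -765) = Add(Add(6, Rational(1, 9)), -765) = Add(Rational(55, 9), -765) = Rational(-6830, 9)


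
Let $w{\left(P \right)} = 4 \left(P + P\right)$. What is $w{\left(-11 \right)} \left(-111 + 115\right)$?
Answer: $-352$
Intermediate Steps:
$w{\left(P \right)} = 8 P$ ($w{\left(P \right)} = 4 \cdot 2 P = 8 P$)
$w{\left(-11 \right)} \left(-111 + 115\right) = 8 \left(-11\right) \left(-111 + 115\right) = \left(-88\right) 4 = -352$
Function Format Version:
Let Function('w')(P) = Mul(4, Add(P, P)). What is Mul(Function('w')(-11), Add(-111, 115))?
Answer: -352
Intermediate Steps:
Function('w')(P) = Mul(8, P) (Function('w')(P) = Mul(4, Mul(2, P)) = Mul(8, P))
Mul(Function('w')(-11), Add(-111, 115)) = Mul(Mul(8, -11), Add(-111, 115)) = Mul(-88, 4) = -352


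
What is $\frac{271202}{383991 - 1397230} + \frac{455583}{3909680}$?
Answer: $- \frac{598698572023}{3961440253520} \approx -0.15113$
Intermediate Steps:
$\frac{271202}{383991 - 1397230} + \frac{455583}{3909680} = \frac{271202}{-1013239} + 455583 \cdot \frac{1}{3909680} = 271202 \left(- \frac{1}{1013239}\right) + \frac{455583}{3909680} = - \frac{271202}{1013239} + \frac{455583}{3909680} = - \frac{598698572023}{3961440253520}$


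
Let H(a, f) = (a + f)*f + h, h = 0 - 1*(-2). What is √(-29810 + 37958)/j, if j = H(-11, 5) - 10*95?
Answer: -√2037/489 ≈ -0.092297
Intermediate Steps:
h = 2 (h = 0 + 2 = 2)
H(a, f) = 2 + f*(a + f) (H(a, f) = (a + f)*f + 2 = f*(a + f) + 2 = 2 + f*(a + f))
j = -978 (j = (2 + 5² - 11*5) - 10*95 = (2 + 25 - 55) - 950 = -28 - 950 = -978)
√(-29810 + 37958)/j = √(-29810 + 37958)/(-978) = √8148*(-1/978) = (2*√2037)*(-1/978) = -√2037/489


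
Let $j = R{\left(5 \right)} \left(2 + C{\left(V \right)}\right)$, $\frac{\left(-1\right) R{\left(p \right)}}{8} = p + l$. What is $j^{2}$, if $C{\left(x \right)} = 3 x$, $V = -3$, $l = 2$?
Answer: $153664$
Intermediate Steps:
$R{\left(p \right)} = -16 - 8 p$ ($R{\left(p \right)} = - 8 \left(p + 2\right) = - 8 \left(2 + p\right) = -16 - 8 p$)
$j = 392$ ($j = \left(-16 - 40\right) \left(2 + 3 \left(-3\right)\right) = \left(-16 - 40\right) \left(2 - 9\right) = \left(-56\right) \left(-7\right) = 392$)
$j^{2} = 392^{2} = 153664$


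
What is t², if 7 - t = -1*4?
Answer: 121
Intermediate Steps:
t = 11 (t = 7 - (-1)*4 = 7 - 1*(-4) = 7 + 4 = 11)
t² = 11² = 121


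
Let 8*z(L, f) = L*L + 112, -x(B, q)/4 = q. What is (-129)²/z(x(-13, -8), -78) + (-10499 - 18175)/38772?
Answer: 2968209/25489 ≈ 116.45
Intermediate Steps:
x(B, q) = -4*q
z(L, f) = 14 + L²/8 (z(L, f) = (L*L + 112)/8 = (L² + 112)/8 = (112 + L²)/8 = 14 + L²/8)
(-129)²/z(x(-13, -8), -78) + (-10499 - 18175)/38772 = (-129)²/(14 + (-4*(-8))²/8) + (-10499 - 18175)/38772 = 16641/(14 + (⅛)*32²) - 28674*1/38772 = 16641/(14 + (⅛)*1024) - 531/718 = 16641/(14 + 128) - 531/718 = 16641/142 - 531/718 = 2968209/25489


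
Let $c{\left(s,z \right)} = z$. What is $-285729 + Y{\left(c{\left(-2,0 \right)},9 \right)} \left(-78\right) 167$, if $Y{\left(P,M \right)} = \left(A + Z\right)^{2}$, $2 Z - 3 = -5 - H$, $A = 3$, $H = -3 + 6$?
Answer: $- \frac{577971}{2} \approx -2.8899 \cdot 10^{5}$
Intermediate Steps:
$H = 3$
$Z = - \frac{5}{2}$ ($Z = \frac{3}{2} + \frac{-5 - 3}{2} = \frac{3}{2} + \frac{1}{2} \left(-8\right) = \frac{3}{2} - 4 = - \frac{5}{2} \approx -2.5$)
$Y{\left(P,M \right)} = \frac{1}{4}$ ($Y{\left(P,M \right)} = \left(3 - \frac{5}{2}\right)^{2} = \left(\frac{1}{2}\right)^{2} = \frac{1}{4}$)
$-285729 + Y{\left(c{\left(-2,0 \right)},9 \right)} \left(-78\right) 167 = -285729 + \frac{1}{4} \left(-78\right) 167 = -285729 - \frac{6513}{2} = - \frac{577971}{2}$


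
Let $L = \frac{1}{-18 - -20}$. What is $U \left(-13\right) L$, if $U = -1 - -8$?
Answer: $- \frac{91}{2} \approx -45.5$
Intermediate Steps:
$U = 7$ ($U = -1 + 8 = 7$)
$L = \frac{1}{2}$ ($L = \frac{1}{-18 + 20} = \frac{1}{2} \approx 0.5$)
$U \left(-13\right) L = 7 \left(-13\right) \frac{1}{2} = \left(-91\right) \frac{1}{2} = - \frac{91}{2}$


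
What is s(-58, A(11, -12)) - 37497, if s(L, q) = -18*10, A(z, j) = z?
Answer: -37677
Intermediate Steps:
s(L, q) = -180
s(-58, A(11, -12)) - 37497 = -180 - 37497 = -37677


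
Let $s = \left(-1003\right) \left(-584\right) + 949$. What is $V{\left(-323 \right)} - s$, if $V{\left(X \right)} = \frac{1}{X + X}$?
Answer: $- \frac{379008847}{646} \approx -5.867 \cdot 10^{5}$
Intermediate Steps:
$s = 586701$ ($s = 585752 + 949 = 586701$)
$V{\left(X \right)} = \frac{1}{2 X}$
$V{\left(-323 \right)} - s = \frac{1}{2 \left(-323\right)} - 586701 = \frac{1}{2} \left(- \frac{1}{323}\right) - 586701 = - \frac{1}{646} - 586701 = - \frac{379008847}{646}$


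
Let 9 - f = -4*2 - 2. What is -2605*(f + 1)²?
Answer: -1042000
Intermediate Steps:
f = 19 (f = 9 - (-4*2 - 2) = 9 - (-8 - 2) = 9 - 1*(-10) = 9 + 10 = 19)
-2605*(f + 1)² = -2605*(19 + 1)² = -2605*20² = -2605*400 = -1042000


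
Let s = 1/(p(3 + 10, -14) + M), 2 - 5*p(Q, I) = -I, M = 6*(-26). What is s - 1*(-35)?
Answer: 27715/792 ≈ 34.994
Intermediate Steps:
M = -156
p(Q, I) = ⅖ + I/5 (p(Q, I) = ⅖ - (-1)*I/5 = ⅖ + I/5)
s = -5/792 (s = 1/((⅖ + (⅕)*(-14)) - 156) = 1/((⅖ - 14/5) - 156) = 1/(-12/5 - 156) = 1/(-792/5) = -5/792 ≈ -0.0063131)
s - 1*(-35) = -5/792 - 1*(-35) = -5/792 + 35 = 27715/792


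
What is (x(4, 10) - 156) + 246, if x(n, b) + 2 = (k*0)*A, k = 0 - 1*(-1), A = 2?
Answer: 88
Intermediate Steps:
k = 1 (k = 0 + 1 = 1)
x(n, b) = -2 (x(n, b) = -2 + (1*0)*2 = -2 + 0*2 = -2 + 0 = -2)
(x(4, 10) - 156) + 246 = (-2 - 156) + 246 = -158 + 246 = 88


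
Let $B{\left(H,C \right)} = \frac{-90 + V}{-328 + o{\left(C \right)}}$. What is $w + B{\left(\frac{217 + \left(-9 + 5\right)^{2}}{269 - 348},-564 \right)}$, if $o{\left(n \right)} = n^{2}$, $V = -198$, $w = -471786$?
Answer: $- \frac{18739811742}{39721} \approx -4.7179 \cdot 10^{5}$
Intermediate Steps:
$B{\left(H,C \right)} = - \frac{288}{-328 + C^{2}}$ ($B{\left(H,C \right)} = \frac{-90 - 198}{-328 + C^{2}} = - \frac{288}{-328 + C^{2}}$)
$w + B{\left(\frac{217 + \left(-9 + 5\right)^{2}}{269 - 348},-564 \right)} = -471786 - \frac{288}{-328 + \left(-564\right)^{2}} = -471786 - \frac{288}{-328 + 318096} = -471786 - \frac{288}{317768} = -471786 - \frac{36}{39721} = - \frac{18739811742}{39721}$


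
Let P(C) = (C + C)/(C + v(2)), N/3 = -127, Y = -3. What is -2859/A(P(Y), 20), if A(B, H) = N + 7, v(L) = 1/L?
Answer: 2859/374 ≈ 7.6444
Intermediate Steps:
N = -381 (N = 3*(-127) = -381)
P(C) = 2*C/(½ + C) (P(C) = (C + C)/(C + 1/2) = (2*C)/(C + ½) = (2*C)/(½ + C) = 2*C/(½ + C))
A(B, H) = -374 (A(B, H) = -381 + 7 = -374)
-2859/A(P(Y), 20) = -2859/(-374) = -2859*(-1/374) = 2859/374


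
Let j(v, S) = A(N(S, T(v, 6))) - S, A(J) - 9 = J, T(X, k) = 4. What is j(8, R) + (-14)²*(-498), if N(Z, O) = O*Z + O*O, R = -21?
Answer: -97646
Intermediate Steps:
N(Z, O) = O² + O*Z (N(Z, O) = O*Z + O² = O² + O*Z)
A(J) = 9 + J
j(v, S) = 25 + 3*S (j(v, S) = (9 + 4*(4 + S)) - S = (9 + (16 + 4*S)) - S = (25 + 4*S) - S = 25 + 3*S)
j(8, R) + (-14)²*(-498) = (25 + 3*(-21)) + (-14)²*(-498) = (25 - 63) + 196*(-498) = -38 - 97608 = -97646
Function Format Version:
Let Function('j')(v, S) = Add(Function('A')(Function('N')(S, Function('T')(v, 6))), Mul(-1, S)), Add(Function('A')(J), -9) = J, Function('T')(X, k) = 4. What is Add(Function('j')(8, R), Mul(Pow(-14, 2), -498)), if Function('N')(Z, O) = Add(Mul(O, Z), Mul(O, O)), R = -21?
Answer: -97646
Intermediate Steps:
Function('N')(Z, O) = Add(Pow(O, 2), Mul(O, Z)) (Function('N')(Z, O) = Add(Mul(O, Z), Pow(O, 2)) = Add(Pow(O, 2), Mul(O, Z)))
Function('A')(J) = Add(9, J)
Function('j')(v, S) = Add(25, Mul(3, S)) (Function('j')(v, S) = Add(Add(9, Mul(4, Add(4, S))), Mul(-1, S)) = Add(Add(9, Add(16, Mul(4, S))), Mul(-1, S)) = Add(Add(25, Mul(4, S)), Mul(-1, S)) = Add(25, Mul(3, S)))
Add(Function('j')(8, R), Mul(Pow(-14, 2), -498)) = Add(Add(25, Mul(3, -21)), Mul(Pow(-14, 2), -498)) = Add(Add(25, -63), Mul(196, -498)) = Add(-38, -97608) = -97646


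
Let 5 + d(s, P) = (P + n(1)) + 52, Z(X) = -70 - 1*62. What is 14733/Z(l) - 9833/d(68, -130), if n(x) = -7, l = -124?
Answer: -4669/1980 ≈ -2.3581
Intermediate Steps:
Z(X) = -132 (Z(X) = -70 - 62 = -132)
d(s, P) = 40 + P (d(s, P) = -5 + ((P - 7) + 52) = -5 + ((-7 + P) + 52) = -5 + (45 + P) = 40 + P)
14733/Z(l) - 9833/d(68, -130) = 14733/(-132) - 9833/(40 - 130) = 14733*(-1/132) - 9833/(-90) = -4911/44 - 9833*(-1/90) = -4911/44 + 9833/90 = -4669/1980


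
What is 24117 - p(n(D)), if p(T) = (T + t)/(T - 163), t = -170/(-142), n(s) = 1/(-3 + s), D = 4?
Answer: 46232315/1917 ≈ 24117.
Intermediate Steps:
t = 85/71 (t = -170*(-1/142) = 85/71 ≈ 1.1972)
p(T) = (85/71 + T)/(-163 + T) (p(T) = (T + 85/71)/(T - 163) = (85/71 + T)/(-163 + T))
24117 - p(n(D)) = 24117 - (85/71 + 1/(-3 + 4))/(-163 + 1/(-3 + 4)) = 24117 - (85/71 + 1/1)/(-163 + 1/1) = 24117 - (85/71 + 1)/(-163 + 1) = 24117 - 156/((-162)*71) = 24117 - (-1)*156/(162*71) = 24117 - 1*(-26/1917) = 24117 + 26/1917 = 46232315/1917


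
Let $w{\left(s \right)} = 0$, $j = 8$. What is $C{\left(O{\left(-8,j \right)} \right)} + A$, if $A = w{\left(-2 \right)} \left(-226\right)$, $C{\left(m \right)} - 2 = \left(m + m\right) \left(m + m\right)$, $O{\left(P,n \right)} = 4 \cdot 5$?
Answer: $1602$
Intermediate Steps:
$O{\left(P,n \right)} = 20$
$C{\left(m \right)} = 2 + 4 m^{2}$ ($C{\left(m \right)} = 2 + \left(m + m\right) \left(m + m\right) = 2 + 2 m 2 m = 2 + 4 m^{2}$)
$A = 0$ ($A = 0 \left(-226\right) = 0$)
$C{\left(O{\left(-8,j \right)} \right)} + A = \left(2 + 4 \cdot 20^{2}\right) + 0 = \left(2 + 4 \cdot 400\right) + 0 = \left(2 + 1600\right) + 0 = 1602 + 0 = 1602$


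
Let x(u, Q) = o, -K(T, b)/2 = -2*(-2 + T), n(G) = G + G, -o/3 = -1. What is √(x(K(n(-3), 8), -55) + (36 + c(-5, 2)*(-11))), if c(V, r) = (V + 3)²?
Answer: I*√5 ≈ 2.2361*I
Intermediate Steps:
c(V, r) = (3 + V)²
o = 3 (o = -3*(-1) = 3)
n(G) = 2*G
K(T, b) = -8 + 4*T (K(T, b) = -(-4)*(-2 + T) = -2*(4 - 2*T) = -8 + 4*T)
x(u, Q) = 3
√(x(K(n(-3), 8), -55) + (36 + c(-5, 2)*(-11))) = √(3 + (36 + (3 - 5)²*(-11))) = √(3 + (36 + (-2)²*(-11))) = √(3 + (36 + 4*(-11))) = √(3 + (36 - 44)) = √(3 - 8) = √(-5) = I*√5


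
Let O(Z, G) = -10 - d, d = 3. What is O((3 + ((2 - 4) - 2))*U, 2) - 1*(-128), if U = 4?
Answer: 115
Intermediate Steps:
O(Z, G) = -13 (O(Z, G) = -10 - 1*3 = -10 - 3 = -13)
O((3 + ((2 - 4) - 2))*U, 2) - 1*(-128) = -13 - 1*(-128) = -13 + 128 = 115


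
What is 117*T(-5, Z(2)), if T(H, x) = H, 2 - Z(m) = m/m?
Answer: -585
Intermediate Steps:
Z(m) = 1 (Z(m) = 2 - m/m = 2 - 1*1 = 2 - 1 = 1)
117*T(-5, Z(2)) = 117*(-5) = -585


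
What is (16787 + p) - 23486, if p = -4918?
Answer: -11617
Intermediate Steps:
(16787 + p) - 23486 = (16787 - 4918) - 23486 = 11869 - 23486 = -11617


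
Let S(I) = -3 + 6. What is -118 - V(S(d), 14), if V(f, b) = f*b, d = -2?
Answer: -160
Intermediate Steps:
S(I) = 3
V(f, b) = b*f
-118 - V(S(d), 14) = -118 - 14*3 = -118 - 1*42 = -118 - 42 = -160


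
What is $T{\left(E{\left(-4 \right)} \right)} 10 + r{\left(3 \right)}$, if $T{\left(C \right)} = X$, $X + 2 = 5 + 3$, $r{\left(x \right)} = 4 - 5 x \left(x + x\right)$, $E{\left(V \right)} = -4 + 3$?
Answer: $-26$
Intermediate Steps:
$E{\left(V \right)} = -1$
$r{\left(x \right)} = 4 - 10 x^{2}$ ($r{\left(x \right)} = 4 - 5 x 2 x = 4 - 5 \cdot 2 x^{2} = 4 - 10 x^{2}$)
$X = 6$ ($X = -2 + \left(5 + 3\right) = -2 + 8 = 6$)
$T{\left(C \right)} = 6$
$T{\left(E{\left(-4 \right)} \right)} 10 + r{\left(3 \right)} = 6 \cdot 10 + \left(4 - 10 \cdot 3^{2}\right) = 60 + \left(4 - 90\right) = 60 - 86 = -26$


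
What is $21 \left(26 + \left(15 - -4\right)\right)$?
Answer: $945$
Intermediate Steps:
$21 \left(26 + \left(15 - -4\right)\right) = 21 \left(26 + \left(15 + 4\right)\right) = 21 \left(26 + 19\right) = 21 \cdot 45 = 945$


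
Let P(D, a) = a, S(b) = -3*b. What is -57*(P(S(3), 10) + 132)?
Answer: -8094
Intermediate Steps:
-57*(P(S(3), 10) + 132) = -57*(10 + 132) = -57*142 = -8094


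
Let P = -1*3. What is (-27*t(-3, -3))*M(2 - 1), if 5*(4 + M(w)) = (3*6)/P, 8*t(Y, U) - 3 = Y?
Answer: 0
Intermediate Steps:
t(Y, U) = 3/8 + Y/8
P = -3
M(w) = -26/5 (M(w) = -4 + ((3*6)/(-3))/5 = -4 + (18*(-⅓))/5 = -4 + (⅕)*(-6) = -4 - 6/5 = -26/5)
(-27*t(-3, -3))*M(2 - 1) = -27*(3/8 + (⅛)*(-3))*(-26/5) = -27*(3/8 - 3/8)*(-26/5) = -27*0*(-26/5) = 0*(-26/5) = 0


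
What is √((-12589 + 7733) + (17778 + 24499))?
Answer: √37421 ≈ 193.45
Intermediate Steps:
√((-12589 + 7733) + (17778 + 24499)) = √(-4856 + 42277) = √37421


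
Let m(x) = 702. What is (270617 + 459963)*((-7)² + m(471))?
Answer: 548665580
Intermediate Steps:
(270617 + 459963)*((-7)² + m(471)) = (270617 + 459963)*((-7)² + 702) = 730580*(49 + 702) = 730580*751 = 548665580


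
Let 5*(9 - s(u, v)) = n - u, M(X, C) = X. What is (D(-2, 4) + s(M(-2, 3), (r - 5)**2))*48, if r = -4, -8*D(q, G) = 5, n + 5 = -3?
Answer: 2298/5 ≈ 459.60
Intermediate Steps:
n = -8 (n = -5 - 3 = -8)
D(q, G) = -5/8 (D(q, G) = -1/8*5 = -5/8)
s(u, v) = 53/5 + u/5 (s(u, v) = 9 - (-8 - u)/5 = 9 + (8/5 + u/5) = 53/5 + u/5)
(D(-2, 4) + s(M(-2, 3), (r - 5)**2))*48 = (-5/8 + (53/5 + (1/5)*(-2)))*48 = (-5/8 + (53/5 - 2/5))*48 = (-5/8 + 51/5)*48 = (383/40)*48 = 2298/5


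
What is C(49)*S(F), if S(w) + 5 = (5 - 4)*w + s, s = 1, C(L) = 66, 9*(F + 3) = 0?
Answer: -462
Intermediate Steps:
F = -3 (F = -3 + (⅑)*0 = -3 + 0 = -3)
S(w) = -4 + w (S(w) = -5 + ((5 - 4)*w + 1) = -5 + (1*w + 1) = -5 + (w + 1) = -5 + (1 + w) = -4 + w)
C(49)*S(F) = 66*(-4 - 3) = 66*(-7) = -462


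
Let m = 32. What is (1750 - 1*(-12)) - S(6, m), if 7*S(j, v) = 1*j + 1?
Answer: 1761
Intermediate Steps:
S(j, v) = ⅐ + j/7 (S(j, v) = (1*j + 1)/7 = (j + 1)/7 = (1 + j)/7 = ⅐ + j/7)
(1750 - 1*(-12)) - S(6, m) = (1750 - 1*(-12)) - (⅐ + (⅐)*6) = (1750 + 12) - (⅐ + 6/7) = 1762 - 1*1 = 1762 - 1 = 1761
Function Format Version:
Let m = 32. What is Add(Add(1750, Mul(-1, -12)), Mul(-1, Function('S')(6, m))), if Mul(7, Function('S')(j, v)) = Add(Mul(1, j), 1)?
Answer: 1761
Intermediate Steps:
Function('S')(j, v) = Add(Rational(1, 7), Mul(Rational(1, 7), j)) (Function('S')(j, v) = Mul(Rational(1, 7), Add(Mul(1, j), 1)) = Mul(Rational(1, 7), Add(j, 1)) = Mul(Rational(1, 7), Add(1, j)) = Add(Rational(1, 7), Mul(Rational(1, 7), j)))
Add(Add(1750, Mul(-1, -12)), Mul(-1, Function('S')(6, m))) = Add(Add(1750, Mul(-1, -12)), Mul(-1, Add(Rational(1, 7), Mul(Rational(1, 7), 6)))) = Add(Add(1750, 12), Mul(-1, Add(Rational(1, 7), Rational(6, 7)))) = Add(1762, Mul(-1, 1)) = Add(1762, -1) = 1761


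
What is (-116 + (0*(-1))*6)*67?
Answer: -7772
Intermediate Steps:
(-116 + (0*(-1))*6)*67 = (-116 + 0*6)*67 = (-116 + 0)*67 = -116*67 = -7772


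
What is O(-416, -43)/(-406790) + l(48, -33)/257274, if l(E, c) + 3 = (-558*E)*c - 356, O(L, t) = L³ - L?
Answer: 1888078591439/10465649046 ≈ 180.41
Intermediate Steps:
l(E, c) = -359 - 558*E*c (l(E, c) = -3 + ((-558*E)*c - 356) = -3 + (-558*E*c - 356) = -3 + (-356 - 558*E*c) = -359 - 558*E*c)
O(-416, -43)/(-406790) + l(48, -33)/257274 = ((-416)³ - 1*(-416))/(-406790) + (-359 - 558*48*(-33))/257274 = (-71991296 + 416)*(-1/406790) + (-359 + 883872)*(1/257274) = -71990880*(-1/406790) + 883513*(1/257274) = 7199088/40679 + 883513/257274 = 1888078591439/10465649046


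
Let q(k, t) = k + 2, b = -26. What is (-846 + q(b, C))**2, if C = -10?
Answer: 756900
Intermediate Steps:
q(k, t) = 2 + k
(-846 + q(b, C))**2 = (-846 + (2 - 26))**2 = (-846 - 24)**2 = (-870)**2 = 756900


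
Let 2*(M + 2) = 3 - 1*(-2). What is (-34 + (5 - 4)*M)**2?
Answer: 4489/4 ≈ 1122.3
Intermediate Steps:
M = 1/2 (M = -2 + (3 - 1*(-2))/2 = -2 + (3 + 2)/2 = -2 + (1/2)*5 = -2 + 5/2 = 1/2 ≈ 0.50000)
(-34 + (5 - 4)*M)**2 = (-34 + (5 - 4)*(1/2))**2 = (-34 + 1*(1/2))**2 = (-34 + 1/2)**2 = (-67/2)**2 = 4489/4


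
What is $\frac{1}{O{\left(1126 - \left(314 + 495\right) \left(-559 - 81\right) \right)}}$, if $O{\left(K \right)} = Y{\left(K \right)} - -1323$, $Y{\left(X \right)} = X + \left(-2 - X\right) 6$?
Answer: $- \frac{1}{2593119} \approx -3.8564 \cdot 10^{-7}$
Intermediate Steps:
$Y{\left(X \right)} = -12 - 5 X$ ($Y{\left(X \right)} = X - \left(12 + 6 X\right) = -12 - 5 X$)
$O{\left(K \right)} = 1311 - 5 K$ ($O{\left(K \right)} = \left(-12 - 5 K\right) - -1323 = \left(-12 - 5 K\right) + 1323 = 1311 - 5 K$)
$\frac{1}{O{\left(1126 - \left(314 + 495\right) \left(-559 - 81\right) \right)}} = \frac{1}{1311 - 5 \left(1126 - \left(314 + 495\right) \left(-559 - 81\right)\right)} = \frac{1}{1311 - 5 \left(1126 - 809 \left(-640\right)\right)} = \frac{1}{1311 - 5 \left(1126 - -517760\right)} = \frac{1}{1311 - 5 \left(1126 + 517760\right)} = \frac{1}{1311 - 2594430} = \frac{1}{-2593119} = - \frac{1}{2593119}$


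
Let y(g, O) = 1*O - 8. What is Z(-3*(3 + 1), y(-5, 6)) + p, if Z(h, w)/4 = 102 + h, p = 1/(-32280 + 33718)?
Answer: 517681/1438 ≈ 360.00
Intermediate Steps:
p = 1/1438 ≈ 0.00069541
y(g, O) = -8 + O (y(g, O) = O - 8 = -8 + O)
Z(h, w) = 408 + 4*h (Z(h, w) = 4*(102 + h) = 408 + 4*h)
Z(-3*(3 + 1), y(-5, 6)) + p = (408 + 4*(-3*(3 + 1))) + 1/1438 = (408 + 4*(-3*4)) + 1/1438 = (408 + 4*(-12)) + 1/1438 = (408 - 48) + 1/1438 = 360 + 1/1438 = 517681/1438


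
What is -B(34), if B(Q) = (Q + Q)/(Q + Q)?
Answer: -1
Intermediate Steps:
B(Q) = 1 (B(Q) = (2*Q)/((2*Q)) = (2*Q)*(1/(2*Q)) = 1)
-B(34) = -1*1 = -1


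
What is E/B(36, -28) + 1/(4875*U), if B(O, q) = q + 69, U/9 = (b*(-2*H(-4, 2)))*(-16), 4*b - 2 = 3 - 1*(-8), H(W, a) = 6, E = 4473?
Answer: 122461794041/1122498000 ≈ 109.10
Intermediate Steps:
b = 13/4 (b = ½ + (3 - 1*(-8))/4 = ½ + (3 + 8)/4 = ½ + (¼)*11 = ½ + 11/4 = 13/4 ≈ 3.2500)
U = 5616 (U = 9*((13*(-2*6)/4)*(-16)) = 9*(((13/4)*(-12))*(-16)) = 9*(-39*(-16)) = 9*624 = 5616)
B(O, q) = 69 + q
E/B(36, -28) + 1/(4875*U) = 4473/(69 - 28) + 1/(4875*5616) = 4473/41 + (1/4875)*(1/5616) = 4473*(1/41) + 1/27378000 = 4473/41 + 1/27378000 = 122461794041/1122498000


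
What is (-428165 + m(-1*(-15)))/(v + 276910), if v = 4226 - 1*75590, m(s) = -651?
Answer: -214408/102773 ≈ -2.0862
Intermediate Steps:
v = -71364 (v = 4226 - 75590 = -71364)
(-428165 + m(-1*(-15)))/(v + 276910) = (-428165 - 651)/(-71364 + 276910) = -428816/205546 = -428816*1/205546 = -214408/102773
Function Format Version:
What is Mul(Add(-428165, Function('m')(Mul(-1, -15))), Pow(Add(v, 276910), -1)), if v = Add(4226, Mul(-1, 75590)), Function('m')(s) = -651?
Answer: Rational(-214408, 102773) ≈ -2.0862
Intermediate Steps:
v = -71364 (v = Add(4226, -75590) = -71364)
Mul(Add(-428165, Function('m')(Mul(-1, -15))), Pow(Add(v, 276910), -1)) = Mul(Add(-428165, -651), Pow(Add(-71364, 276910), -1)) = Mul(-428816, Pow(205546, -1)) = Mul(-428816, Rational(1, 205546)) = Rational(-214408, 102773)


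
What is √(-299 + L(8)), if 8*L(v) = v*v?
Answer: I*√291 ≈ 17.059*I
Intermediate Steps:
L(v) = v²/8 (L(v) = (v*v)/8 = v²/8)
√(-299 + L(8)) = √(-299 + (⅛)*8²) = √(-299 + (⅛)*64) = √(-299 + 8) = √(-291) = I*√291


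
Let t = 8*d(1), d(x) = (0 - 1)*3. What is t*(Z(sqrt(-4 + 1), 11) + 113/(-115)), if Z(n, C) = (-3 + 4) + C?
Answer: -30408/115 ≈ -264.42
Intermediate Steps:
d(x) = -3 (d(x) = -1*3 = -3)
t = -24 (t = 8*(-3) = -24)
Z(n, C) = 1 + C
t*(Z(sqrt(-4 + 1), 11) + 113/(-115)) = -24*((1 + 11) + 113/(-115)) = -24*(12 + 113*(-1/115)) = -24*(12 - 113/115) = -24*1267/115 = -30408/115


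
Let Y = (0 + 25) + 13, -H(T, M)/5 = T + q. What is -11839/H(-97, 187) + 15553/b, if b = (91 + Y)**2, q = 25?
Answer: -7089397/221880 ≈ -31.951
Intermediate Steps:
H(T, M) = -125 - 5*T (H(T, M) = -5*(T + 25) = -5*(25 + T) = -125 - 5*T)
Y = 38 (Y = 25 + 13 = 38)
b = 16641 (b = (91 + 38)**2 = 129**2 = 16641)
-11839/H(-97, 187) + 15553/b = -11839/(-125 - 5*(-97)) + 15553/16641 = -11839/(-125 + 485) + 15553*(1/16641) = -11839/360 + 15553/16641 = -7089397/221880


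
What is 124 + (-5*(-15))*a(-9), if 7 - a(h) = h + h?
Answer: 1999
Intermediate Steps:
a(h) = 7 - 2*h (a(h) = 7 - (h + h) = 7 - 2*h)
124 + (-5*(-15))*a(-9) = 124 + (-5*(-15))*(7 - 2*(-9)) = 124 + 75*(7 + 18) = 124 + 75*25 = 124 + 1875 = 1999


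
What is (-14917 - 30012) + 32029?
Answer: -12900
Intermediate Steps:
(-14917 - 30012) + 32029 = -44929 + 32029 = -12900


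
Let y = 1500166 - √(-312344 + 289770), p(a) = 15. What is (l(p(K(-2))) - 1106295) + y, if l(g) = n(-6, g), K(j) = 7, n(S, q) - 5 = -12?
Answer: 393864 - I*√22574 ≈ 3.9386e+5 - 150.25*I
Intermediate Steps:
n(S, q) = -7 (n(S, q) = 5 - 12 = -7)
l(g) = -7
y = 1500166 - I*√22574 (y = 1500166 - √(-22574) = 1500166 - I*√22574 ≈ 1.5002e+6 - 150.25*I)
(l(p(K(-2))) - 1106295) + y = (-7 - 1106295) + (1500166 - I*√22574) = -1106302 + (1500166 - I*√22574) = 393864 - I*√22574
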